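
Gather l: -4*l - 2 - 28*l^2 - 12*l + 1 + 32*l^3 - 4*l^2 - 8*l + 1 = 32*l^3 - 32*l^2 - 24*l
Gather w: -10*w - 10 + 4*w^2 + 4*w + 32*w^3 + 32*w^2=32*w^3 + 36*w^2 - 6*w - 10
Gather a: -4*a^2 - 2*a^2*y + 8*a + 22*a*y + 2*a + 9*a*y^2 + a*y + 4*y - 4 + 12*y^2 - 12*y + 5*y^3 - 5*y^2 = a^2*(-2*y - 4) + a*(9*y^2 + 23*y + 10) + 5*y^3 + 7*y^2 - 8*y - 4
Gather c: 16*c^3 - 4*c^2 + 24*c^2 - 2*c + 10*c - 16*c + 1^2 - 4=16*c^3 + 20*c^2 - 8*c - 3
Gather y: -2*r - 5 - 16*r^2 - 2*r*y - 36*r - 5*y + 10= -16*r^2 - 38*r + y*(-2*r - 5) + 5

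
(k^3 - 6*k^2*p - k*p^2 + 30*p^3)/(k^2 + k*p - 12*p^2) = (k^2 - 3*k*p - 10*p^2)/(k + 4*p)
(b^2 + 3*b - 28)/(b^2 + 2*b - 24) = (b + 7)/(b + 6)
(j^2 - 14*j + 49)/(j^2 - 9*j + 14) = (j - 7)/(j - 2)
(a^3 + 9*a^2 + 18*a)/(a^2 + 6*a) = a + 3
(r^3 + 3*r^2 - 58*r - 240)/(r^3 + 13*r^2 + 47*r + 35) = (r^2 - 2*r - 48)/(r^2 + 8*r + 7)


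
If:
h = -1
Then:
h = -1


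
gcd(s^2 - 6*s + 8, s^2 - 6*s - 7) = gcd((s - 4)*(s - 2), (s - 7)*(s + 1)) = 1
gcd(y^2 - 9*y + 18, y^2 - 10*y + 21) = y - 3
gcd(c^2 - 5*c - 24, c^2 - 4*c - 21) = c + 3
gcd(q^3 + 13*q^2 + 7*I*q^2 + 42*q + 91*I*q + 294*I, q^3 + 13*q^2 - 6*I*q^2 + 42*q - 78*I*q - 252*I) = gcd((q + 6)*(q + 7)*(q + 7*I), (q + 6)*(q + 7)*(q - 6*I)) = q^2 + 13*q + 42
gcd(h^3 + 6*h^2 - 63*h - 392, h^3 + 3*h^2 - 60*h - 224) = h^2 - h - 56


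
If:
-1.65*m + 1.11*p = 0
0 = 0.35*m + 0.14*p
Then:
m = 0.00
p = 0.00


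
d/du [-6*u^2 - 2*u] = -12*u - 2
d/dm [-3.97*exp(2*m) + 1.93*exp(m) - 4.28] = (1.93 - 7.94*exp(m))*exp(m)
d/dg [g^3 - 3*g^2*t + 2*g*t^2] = 3*g^2 - 6*g*t + 2*t^2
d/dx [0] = 0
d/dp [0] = 0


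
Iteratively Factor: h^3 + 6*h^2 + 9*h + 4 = (h + 4)*(h^2 + 2*h + 1) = (h + 1)*(h + 4)*(h + 1)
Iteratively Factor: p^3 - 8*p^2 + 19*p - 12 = (p - 1)*(p^2 - 7*p + 12) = (p - 3)*(p - 1)*(p - 4)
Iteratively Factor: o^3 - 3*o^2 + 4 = (o - 2)*(o^2 - o - 2) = (o - 2)^2*(o + 1)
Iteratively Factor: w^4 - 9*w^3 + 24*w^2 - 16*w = (w - 4)*(w^3 - 5*w^2 + 4*w) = w*(w - 4)*(w^2 - 5*w + 4) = w*(w - 4)*(w - 1)*(w - 4)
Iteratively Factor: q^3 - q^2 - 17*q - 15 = (q - 5)*(q^2 + 4*q + 3) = (q - 5)*(q + 1)*(q + 3)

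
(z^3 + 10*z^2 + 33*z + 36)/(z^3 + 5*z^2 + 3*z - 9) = (z + 4)/(z - 1)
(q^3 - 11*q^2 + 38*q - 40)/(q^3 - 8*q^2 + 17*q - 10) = (q - 4)/(q - 1)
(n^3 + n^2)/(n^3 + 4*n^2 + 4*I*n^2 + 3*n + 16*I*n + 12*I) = n^2/(n^2 + n*(3 + 4*I) + 12*I)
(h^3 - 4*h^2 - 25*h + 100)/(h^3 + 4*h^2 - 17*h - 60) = (h - 5)/(h + 3)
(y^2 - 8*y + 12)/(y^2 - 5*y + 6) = (y - 6)/(y - 3)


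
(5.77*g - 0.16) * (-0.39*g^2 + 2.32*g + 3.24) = -2.2503*g^3 + 13.4488*g^2 + 18.3236*g - 0.5184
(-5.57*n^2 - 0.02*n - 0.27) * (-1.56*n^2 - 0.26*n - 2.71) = 8.6892*n^4 + 1.4794*n^3 + 15.5211*n^2 + 0.1244*n + 0.7317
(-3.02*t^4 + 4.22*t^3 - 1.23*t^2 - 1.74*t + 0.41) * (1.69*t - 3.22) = -5.1038*t^5 + 16.8562*t^4 - 15.6671*t^3 + 1.02*t^2 + 6.2957*t - 1.3202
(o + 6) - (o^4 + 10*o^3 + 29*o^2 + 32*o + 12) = -o^4 - 10*o^3 - 29*o^2 - 31*o - 6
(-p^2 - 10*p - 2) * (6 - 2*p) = 2*p^3 + 14*p^2 - 56*p - 12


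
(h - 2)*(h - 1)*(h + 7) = h^3 + 4*h^2 - 19*h + 14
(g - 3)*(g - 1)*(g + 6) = g^3 + 2*g^2 - 21*g + 18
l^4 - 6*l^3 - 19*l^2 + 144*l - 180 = (l - 6)*(l - 3)*(l - 2)*(l + 5)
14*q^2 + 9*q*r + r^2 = (2*q + r)*(7*q + r)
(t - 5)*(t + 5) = t^2 - 25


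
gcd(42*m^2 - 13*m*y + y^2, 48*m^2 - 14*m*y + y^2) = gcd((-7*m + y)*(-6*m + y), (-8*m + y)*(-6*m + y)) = -6*m + y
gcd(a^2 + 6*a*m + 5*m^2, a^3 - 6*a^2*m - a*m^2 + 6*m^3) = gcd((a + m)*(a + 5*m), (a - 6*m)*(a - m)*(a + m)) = a + m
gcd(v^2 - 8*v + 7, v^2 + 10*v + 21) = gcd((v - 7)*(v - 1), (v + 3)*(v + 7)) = 1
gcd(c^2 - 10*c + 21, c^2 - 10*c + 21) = c^2 - 10*c + 21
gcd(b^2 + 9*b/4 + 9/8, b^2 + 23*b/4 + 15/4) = b + 3/4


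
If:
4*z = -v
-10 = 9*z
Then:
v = 40/9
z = -10/9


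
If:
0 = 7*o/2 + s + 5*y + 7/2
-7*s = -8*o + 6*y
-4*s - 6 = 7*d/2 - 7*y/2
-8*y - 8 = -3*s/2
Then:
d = -16888/4921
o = 9/703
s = 528/703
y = -604/703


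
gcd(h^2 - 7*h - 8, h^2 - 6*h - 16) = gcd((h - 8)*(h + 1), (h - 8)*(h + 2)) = h - 8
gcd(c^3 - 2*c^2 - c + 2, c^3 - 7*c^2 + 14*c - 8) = c^2 - 3*c + 2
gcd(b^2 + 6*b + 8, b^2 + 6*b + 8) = b^2 + 6*b + 8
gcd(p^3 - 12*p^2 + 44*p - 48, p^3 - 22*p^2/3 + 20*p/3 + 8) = p^2 - 8*p + 12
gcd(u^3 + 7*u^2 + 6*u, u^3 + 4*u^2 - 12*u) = u^2 + 6*u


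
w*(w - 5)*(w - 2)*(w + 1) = w^4 - 6*w^3 + 3*w^2 + 10*w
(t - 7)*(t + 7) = t^2 - 49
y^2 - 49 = (y - 7)*(y + 7)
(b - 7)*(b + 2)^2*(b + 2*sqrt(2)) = b^4 - 3*b^3 + 2*sqrt(2)*b^3 - 24*b^2 - 6*sqrt(2)*b^2 - 48*sqrt(2)*b - 28*b - 56*sqrt(2)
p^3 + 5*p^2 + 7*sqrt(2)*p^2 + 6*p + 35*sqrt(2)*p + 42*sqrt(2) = (p + 2)*(p + 3)*(p + 7*sqrt(2))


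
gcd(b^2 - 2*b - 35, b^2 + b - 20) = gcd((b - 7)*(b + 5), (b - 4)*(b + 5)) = b + 5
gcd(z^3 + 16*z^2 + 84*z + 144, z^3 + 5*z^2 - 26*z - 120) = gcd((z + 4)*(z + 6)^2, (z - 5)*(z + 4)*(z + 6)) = z^2 + 10*z + 24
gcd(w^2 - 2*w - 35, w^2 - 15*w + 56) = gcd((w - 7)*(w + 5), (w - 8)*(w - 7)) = w - 7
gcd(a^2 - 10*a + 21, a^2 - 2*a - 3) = a - 3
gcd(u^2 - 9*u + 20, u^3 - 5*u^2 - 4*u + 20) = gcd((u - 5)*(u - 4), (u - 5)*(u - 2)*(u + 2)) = u - 5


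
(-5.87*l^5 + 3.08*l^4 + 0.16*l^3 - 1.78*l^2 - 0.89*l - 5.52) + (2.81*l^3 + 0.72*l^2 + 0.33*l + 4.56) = -5.87*l^5 + 3.08*l^4 + 2.97*l^3 - 1.06*l^2 - 0.56*l - 0.96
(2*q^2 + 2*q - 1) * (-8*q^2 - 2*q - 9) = -16*q^4 - 20*q^3 - 14*q^2 - 16*q + 9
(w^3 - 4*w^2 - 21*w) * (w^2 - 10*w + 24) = w^5 - 14*w^4 + 43*w^3 + 114*w^2 - 504*w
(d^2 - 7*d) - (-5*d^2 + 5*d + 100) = 6*d^2 - 12*d - 100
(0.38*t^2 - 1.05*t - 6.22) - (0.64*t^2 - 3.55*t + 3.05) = -0.26*t^2 + 2.5*t - 9.27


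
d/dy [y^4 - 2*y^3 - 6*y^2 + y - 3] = 4*y^3 - 6*y^2 - 12*y + 1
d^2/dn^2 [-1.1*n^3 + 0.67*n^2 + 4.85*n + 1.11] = 1.34 - 6.6*n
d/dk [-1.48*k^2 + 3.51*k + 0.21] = 3.51 - 2.96*k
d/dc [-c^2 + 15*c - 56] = 15 - 2*c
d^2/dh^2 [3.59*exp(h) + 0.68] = 3.59*exp(h)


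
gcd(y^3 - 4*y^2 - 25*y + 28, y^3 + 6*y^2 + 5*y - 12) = y^2 + 3*y - 4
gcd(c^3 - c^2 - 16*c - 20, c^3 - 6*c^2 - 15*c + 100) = c - 5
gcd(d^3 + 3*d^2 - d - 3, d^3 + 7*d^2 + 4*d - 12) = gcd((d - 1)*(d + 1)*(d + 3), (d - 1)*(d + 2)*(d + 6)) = d - 1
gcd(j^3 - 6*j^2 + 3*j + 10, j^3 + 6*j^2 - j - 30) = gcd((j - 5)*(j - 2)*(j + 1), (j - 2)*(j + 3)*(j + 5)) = j - 2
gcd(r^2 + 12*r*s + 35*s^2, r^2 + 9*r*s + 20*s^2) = r + 5*s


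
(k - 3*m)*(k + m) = k^2 - 2*k*m - 3*m^2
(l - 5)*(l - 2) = l^2 - 7*l + 10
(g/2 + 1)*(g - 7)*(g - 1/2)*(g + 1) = g^4/2 - 9*g^3/4 - 17*g^2/2 - 9*g/4 + 7/2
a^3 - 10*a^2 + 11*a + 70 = (a - 7)*(a - 5)*(a + 2)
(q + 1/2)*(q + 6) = q^2 + 13*q/2 + 3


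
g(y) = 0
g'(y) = 0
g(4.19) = 0.00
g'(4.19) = 0.00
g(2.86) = 0.00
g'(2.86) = 0.00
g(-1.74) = 0.00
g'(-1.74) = 0.00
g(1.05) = 0.00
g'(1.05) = 0.00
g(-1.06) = 0.00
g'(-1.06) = 0.00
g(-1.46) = 0.00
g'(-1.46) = 0.00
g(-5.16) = 0.00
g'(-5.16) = 0.00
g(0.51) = 0.00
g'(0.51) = 0.00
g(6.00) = 0.00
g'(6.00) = 0.00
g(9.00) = 0.00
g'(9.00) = 0.00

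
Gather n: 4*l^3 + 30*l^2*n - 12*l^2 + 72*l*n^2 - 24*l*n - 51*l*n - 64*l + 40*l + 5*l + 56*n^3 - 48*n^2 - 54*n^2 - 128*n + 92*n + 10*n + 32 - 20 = 4*l^3 - 12*l^2 - 19*l + 56*n^3 + n^2*(72*l - 102) + n*(30*l^2 - 75*l - 26) + 12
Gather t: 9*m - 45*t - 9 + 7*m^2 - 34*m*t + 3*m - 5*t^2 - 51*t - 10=7*m^2 + 12*m - 5*t^2 + t*(-34*m - 96) - 19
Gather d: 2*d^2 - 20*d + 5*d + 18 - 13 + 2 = 2*d^2 - 15*d + 7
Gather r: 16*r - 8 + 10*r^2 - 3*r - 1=10*r^2 + 13*r - 9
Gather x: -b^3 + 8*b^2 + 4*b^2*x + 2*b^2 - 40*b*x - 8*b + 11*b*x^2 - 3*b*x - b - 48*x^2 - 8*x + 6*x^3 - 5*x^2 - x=-b^3 + 10*b^2 - 9*b + 6*x^3 + x^2*(11*b - 53) + x*(4*b^2 - 43*b - 9)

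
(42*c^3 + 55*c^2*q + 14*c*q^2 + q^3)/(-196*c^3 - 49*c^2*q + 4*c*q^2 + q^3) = (6*c^2 + 7*c*q + q^2)/(-28*c^2 - 3*c*q + q^2)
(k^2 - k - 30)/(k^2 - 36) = (k + 5)/(k + 6)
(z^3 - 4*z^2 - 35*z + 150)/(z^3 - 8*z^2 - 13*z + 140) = (z^2 + z - 30)/(z^2 - 3*z - 28)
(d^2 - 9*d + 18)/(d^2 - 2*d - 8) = (-d^2 + 9*d - 18)/(-d^2 + 2*d + 8)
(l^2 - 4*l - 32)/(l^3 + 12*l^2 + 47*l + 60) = (l - 8)/(l^2 + 8*l + 15)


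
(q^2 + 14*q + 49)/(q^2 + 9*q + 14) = (q + 7)/(q + 2)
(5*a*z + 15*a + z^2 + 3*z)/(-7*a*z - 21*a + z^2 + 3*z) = (5*a + z)/(-7*a + z)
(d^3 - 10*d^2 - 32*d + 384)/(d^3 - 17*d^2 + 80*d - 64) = (d + 6)/(d - 1)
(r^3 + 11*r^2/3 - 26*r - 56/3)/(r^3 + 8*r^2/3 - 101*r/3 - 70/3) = (r - 4)/(r - 5)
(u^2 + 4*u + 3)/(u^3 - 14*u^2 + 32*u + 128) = (u^2 + 4*u + 3)/(u^3 - 14*u^2 + 32*u + 128)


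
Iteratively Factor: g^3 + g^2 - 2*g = (g - 1)*(g^2 + 2*g) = g*(g - 1)*(g + 2)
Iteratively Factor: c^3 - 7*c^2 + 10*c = (c - 5)*(c^2 - 2*c) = c*(c - 5)*(c - 2)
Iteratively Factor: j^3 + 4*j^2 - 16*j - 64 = (j + 4)*(j^2 - 16) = (j + 4)^2*(j - 4)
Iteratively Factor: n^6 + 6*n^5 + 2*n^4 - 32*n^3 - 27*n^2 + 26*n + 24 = (n + 1)*(n^5 + 5*n^4 - 3*n^3 - 29*n^2 + 2*n + 24) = (n - 2)*(n + 1)*(n^4 + 7*n^3 + 11*n^2 - 7*n - 12) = (n - 2)*(n + 1)^2*(n^3 + 6*n^2 + 5*n - 12) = (n - 2)*(n + 1)^2*(n + 4)*(n^2 + 2*n - 3) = (n - 2)*(n + 1)^2*(n + 3)*(n + 4)*(n - 1)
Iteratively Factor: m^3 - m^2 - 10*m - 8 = (m - 4)*(m^2 + 3*m + 2) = (m - 4)*(m + 1)*(m + 2)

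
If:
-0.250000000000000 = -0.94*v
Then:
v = 0.27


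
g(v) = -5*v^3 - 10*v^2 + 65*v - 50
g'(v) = -15*v^2 - 20*v + 65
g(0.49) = -21.14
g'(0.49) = 51.60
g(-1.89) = -174.81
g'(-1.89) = 49.22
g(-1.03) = -122.10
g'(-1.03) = 69.69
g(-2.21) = -188.52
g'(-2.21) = 35.94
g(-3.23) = -195.79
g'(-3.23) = -26.89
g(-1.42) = -148.15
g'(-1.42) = 63.15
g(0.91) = -2.90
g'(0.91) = 34.38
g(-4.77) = -44.92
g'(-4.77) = -180.89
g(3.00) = -80.00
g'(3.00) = -130.00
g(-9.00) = 2200.00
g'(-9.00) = -970.00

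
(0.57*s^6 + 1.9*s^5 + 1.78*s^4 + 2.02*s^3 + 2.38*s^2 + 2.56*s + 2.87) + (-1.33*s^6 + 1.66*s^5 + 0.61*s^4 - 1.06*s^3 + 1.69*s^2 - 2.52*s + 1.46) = -0.76*s^6 + 3.56*s^5 + 2.39*s^4 + 0.96*s^3 + 4.07*s^2 + 0.04*s + 4.33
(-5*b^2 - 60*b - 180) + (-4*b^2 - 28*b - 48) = -9*b^2 - 88*b - 228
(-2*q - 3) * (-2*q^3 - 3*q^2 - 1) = 4*q^4 + 12*q^3 + 9*q^2 + 2*q + 3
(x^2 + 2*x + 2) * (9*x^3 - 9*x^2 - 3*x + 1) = 9*x^5 + 9*x^4 - 3*x^3 - 23*x^2 - 4*x + 2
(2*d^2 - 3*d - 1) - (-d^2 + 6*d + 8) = 3*d^2 - 9*d - 9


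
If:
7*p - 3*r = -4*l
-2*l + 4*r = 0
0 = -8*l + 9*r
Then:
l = 0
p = 0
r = 0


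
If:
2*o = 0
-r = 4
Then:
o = 0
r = -4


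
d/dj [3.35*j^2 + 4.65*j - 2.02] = 6.7*j + 4.65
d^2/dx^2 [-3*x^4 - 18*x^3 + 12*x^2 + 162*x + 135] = -36*x^2 - 108*x + 24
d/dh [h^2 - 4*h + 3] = 2*h - 4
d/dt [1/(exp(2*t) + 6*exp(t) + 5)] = 2*(-exp(t) - 3)*exp(t)/(exp(2*t) + 6*exp(t) + 5)^2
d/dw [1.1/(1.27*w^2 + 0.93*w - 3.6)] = (-2.794*w - 1.023)/(1.27*w^2 + 0.93*w - 3.6)^2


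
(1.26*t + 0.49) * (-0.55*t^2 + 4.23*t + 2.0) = -0.693*t^3 + 5.0603*t^2 + 4.5927*t + 0.98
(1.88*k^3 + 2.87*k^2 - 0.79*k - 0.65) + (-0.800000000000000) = 1.88*k^3 + 2.87*k^2 - 0.79*k - 1.45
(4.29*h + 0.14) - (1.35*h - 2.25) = 2.94*h + 2.39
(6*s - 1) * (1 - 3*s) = -18*s^2 + 9*s - 1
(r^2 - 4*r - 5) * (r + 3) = r^3 - r^2 - 17*r - 15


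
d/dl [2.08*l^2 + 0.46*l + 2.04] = 4.16*l + 0.46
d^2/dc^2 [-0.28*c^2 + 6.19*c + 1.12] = -0.560000000000000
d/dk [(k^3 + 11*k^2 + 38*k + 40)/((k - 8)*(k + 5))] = (k^2 - 16*k - 56)/(k^2 - 16*k + 64)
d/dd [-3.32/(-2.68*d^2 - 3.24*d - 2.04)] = (-17.7952*d - 10.7568)/(2.68*d^2 + 3.24*d + 2.04)^2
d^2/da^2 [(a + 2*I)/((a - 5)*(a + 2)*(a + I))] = (6*a^5 + a^4*(-18 + 30*I) + a^3*(4 - 102*I) + a^2*(108 + 96*I) + a*(-168 + 216*I) - 60 + 124*I)/(a^9 + a^8*(-9 + 3*I) + a^7*(-6 - 27*I) + a^6*(180 - 10*I) + a^5*(39 + 468*I) + a^4*(-1359 + 93*I) + a^3*(-1090 - 2853*I) + a^2*(2700 - 3030*I) + a*(3000 + 900*I) + 1000*I)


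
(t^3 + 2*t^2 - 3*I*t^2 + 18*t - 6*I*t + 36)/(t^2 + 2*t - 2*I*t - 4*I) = (t^2 - 3*I*t + 18)/(t - 2*I)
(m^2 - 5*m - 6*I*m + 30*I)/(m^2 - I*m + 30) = (m - 5)/(m + 5*I)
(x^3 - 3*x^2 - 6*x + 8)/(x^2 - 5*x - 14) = (x^2 - 5*x + 4)/(x - 7)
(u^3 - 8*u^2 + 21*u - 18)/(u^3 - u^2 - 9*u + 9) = (u^2 - 5*u + 6)/(u^2 + 2*u - 3)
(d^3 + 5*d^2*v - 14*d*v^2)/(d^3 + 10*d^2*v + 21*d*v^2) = (d - 2*v)/(d + 3*v)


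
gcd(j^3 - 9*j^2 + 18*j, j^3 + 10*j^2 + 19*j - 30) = 1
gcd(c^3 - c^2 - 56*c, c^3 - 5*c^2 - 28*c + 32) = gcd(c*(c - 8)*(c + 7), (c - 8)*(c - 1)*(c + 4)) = c - 8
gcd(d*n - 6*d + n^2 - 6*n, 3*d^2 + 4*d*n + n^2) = d + n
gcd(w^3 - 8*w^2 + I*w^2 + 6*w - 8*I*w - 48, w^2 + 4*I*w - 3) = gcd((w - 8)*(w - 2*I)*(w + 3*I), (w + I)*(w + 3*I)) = w + 3*I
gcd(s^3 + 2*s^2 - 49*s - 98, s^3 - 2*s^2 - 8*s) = s + 2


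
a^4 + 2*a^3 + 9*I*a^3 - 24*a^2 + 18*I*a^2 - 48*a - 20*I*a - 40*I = (a + 2)*(a + 2*I)^2*(a + 5*I)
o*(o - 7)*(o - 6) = o^3 - 13*o^2 + 42*o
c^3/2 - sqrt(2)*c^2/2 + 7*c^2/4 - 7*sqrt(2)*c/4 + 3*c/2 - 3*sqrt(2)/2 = (c/2 + 1)*(c + 3/2)*(c - sqrt(2))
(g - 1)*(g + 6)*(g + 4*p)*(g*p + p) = g^4*p + 4*g^3*p^2 + 6*g^3*p + 24*g^2*p^2 - g^2*p - 4*g*p^2 - 6*g*p - 24*p^2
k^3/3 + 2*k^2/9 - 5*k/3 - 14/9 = (k/3 + 1/3)*(k - 7/3)*(k + 2)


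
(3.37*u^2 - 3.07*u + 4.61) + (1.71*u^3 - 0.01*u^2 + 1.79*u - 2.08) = 1.71*u^3 + 3.36*u^2 - 1.28*u + 2.53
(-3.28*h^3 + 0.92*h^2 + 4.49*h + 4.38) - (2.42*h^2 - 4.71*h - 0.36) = -3.28*h^3 - 1.5*h^2 + 9.2*h + 4.74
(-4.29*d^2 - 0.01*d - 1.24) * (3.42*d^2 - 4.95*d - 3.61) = -14.6718*d^4 + 21.2013*d^3 + 11.2956*d^2 + 6.1741*d + 4.4764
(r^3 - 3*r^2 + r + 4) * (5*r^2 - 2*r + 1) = 5*r^5 - 17*r^4 + 12*r^3 + 15*r^2 - 7*r + 4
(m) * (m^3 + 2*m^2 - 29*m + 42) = m^4 + 2*m^3 - 29*m^2 + 42*m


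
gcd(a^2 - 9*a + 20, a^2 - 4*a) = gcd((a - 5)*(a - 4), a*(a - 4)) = a - 4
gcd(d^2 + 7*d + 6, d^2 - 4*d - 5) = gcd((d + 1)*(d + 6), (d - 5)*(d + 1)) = d + 1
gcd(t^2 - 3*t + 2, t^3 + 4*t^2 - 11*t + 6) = t - 1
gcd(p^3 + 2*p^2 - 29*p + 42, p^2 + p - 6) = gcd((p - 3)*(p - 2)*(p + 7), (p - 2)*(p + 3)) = p - 2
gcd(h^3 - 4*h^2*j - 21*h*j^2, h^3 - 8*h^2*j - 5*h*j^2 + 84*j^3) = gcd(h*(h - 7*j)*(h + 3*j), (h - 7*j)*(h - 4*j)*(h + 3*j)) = h^2 - 4*h*j - 21*j^2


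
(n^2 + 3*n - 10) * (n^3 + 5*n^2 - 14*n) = n^5 + 8*n^4 - 9*n^3 - 92*n^2 + 140*n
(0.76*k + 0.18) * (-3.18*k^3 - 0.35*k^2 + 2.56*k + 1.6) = -2.4168*k^4 - 0.8384*k^3 + 1.8826*k^2 + 1.6768*k + 0.288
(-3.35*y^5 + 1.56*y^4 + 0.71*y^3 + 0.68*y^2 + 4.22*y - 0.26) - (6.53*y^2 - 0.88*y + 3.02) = -3.35*y^5 + 1.56*y^4 + 0.71*y^3 - 5.85*y^2 + 5.1*y - 3.28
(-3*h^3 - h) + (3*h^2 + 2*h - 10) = -3*h^3 + 3*h^2 + h - 10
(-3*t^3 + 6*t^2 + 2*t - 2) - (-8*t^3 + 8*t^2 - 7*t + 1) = 5*t^3 - 2*t^2 + 9*t - 3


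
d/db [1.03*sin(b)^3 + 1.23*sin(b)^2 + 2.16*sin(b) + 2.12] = (3.09*sin(b)^2 + 2.46*sin(b) + 2.16)*cos(b)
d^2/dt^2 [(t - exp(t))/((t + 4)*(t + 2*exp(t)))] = (-2*(1 - exp(t))*(t + 4)*(t + 2*exp(t))^2 + 2*(t + 4)^2*(t - exp(t))*(2*exp(t) + 1)^2 - (t + 4)^2*(t + 2*exp(t))^2*exp(t) + 2*(t + 4)^2*(t + 2*exp(t))*(-(1 - exp(t))*(2*exp(t) + 1) + (-t + exp(t))*exp(t)) + 2*(t + 4)*(t - exp(t))*(t + 2*exp(t))*(2*exp(t) + 1) + 2*(t - exp(t))*(t + 2*exp(t))^2)/((t + 4)^3*(t + 2*exp(t))^3)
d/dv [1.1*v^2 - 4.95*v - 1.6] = 2.2*v - 4.95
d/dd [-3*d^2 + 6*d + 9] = 6 - 6*d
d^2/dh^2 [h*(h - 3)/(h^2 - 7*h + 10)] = 4*(2*h^3 - 15*h^2 + 45*h - 55)/(h^6 - 21*h^5 + 177*h^4 - 763*h^3 + 1770*h^2 - 2100*h + 1000)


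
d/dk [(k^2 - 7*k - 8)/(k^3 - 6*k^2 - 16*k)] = (-k^2 - 2*k - 2)/(k^2*(k^2 + 4*k + 4))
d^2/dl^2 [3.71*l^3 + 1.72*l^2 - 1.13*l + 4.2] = 22.26*l + 3.44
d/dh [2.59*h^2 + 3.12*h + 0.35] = 5.18*h + 3.12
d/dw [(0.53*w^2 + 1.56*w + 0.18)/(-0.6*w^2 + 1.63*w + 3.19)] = (1.7999*w^2 + 3.5974*w + 4.683)/(0.36*w^4 - 1.956*w^3 - 1.1711*w^2 + 10.3994*w + 10.1761)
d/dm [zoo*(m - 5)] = zoo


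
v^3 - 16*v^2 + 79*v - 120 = (v - 8)*(v - 5)*(v - 3)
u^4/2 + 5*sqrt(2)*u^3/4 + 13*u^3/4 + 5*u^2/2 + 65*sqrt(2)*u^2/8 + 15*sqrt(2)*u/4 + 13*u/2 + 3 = (u/2 + sqrt(2))*(u + 1/2)*(u + 6)*(u + sqrt(2)/2)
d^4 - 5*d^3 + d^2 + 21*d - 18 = (d - 3)^2*(d - 1)*(d + 2)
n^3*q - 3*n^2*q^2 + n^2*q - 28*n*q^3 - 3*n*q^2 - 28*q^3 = (n - 7*q)*(n + 4*q)*(n*q + q)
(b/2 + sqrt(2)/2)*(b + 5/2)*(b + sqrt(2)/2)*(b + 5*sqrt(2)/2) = b^4/2 + 5*b^3/4 + 2*sqrt(2)*b^3 + 17*b^2/4 + 5*sqrt(2)*b^2 + 5*sqrt(2)*b/4 + 85*b/8 + 25*sqrt(2)/8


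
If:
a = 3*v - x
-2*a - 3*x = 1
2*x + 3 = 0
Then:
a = 7/4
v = 1/12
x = -3/2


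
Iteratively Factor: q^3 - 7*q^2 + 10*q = (q - 2)*(q^2 - 5*q) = q*(q - 2)*(q - 5)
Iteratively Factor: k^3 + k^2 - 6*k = (k - 2)*(k^2 + 3*k) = (k - 2)*(k + 3)*(k)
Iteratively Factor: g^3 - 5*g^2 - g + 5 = (g - 5)*(g^2 - 1) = (g - 5)*(g - 1)*(g + 1)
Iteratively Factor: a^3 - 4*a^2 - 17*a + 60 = (a + 4)*(a^2 - 8*a + 15) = (a - 3)*(a + 4)*(a - 5)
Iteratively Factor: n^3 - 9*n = (n + 3)*(n^2 - 3*n) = n*(n + 3)*(n - 3)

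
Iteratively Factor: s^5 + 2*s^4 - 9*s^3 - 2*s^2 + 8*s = (s + 4)*(s^4 - 2*s^3 - s^2 + 2*s) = (s - 1)*(s + 4)*(s^3 - s^2 - 2*s) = (s - 2)*(s - 1)*(s + 4)*(s^2 + s) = (s - 2)*(s - 1)*(s + 1)*(s + 4)*(s)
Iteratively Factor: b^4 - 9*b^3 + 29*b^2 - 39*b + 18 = (b - 1)*(b^3 - 8*b^2 + 21*b - 18) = (b - 2)*(b - 1)*(b^2 - 6*b + 9) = (b - 3)*(b - 2)*(b - 1)*(b - 3)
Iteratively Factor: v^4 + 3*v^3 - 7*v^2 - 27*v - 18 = (v + 2)*(v^3 + v^2 - 9*v - 9) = (v + 2)*(v + 3)*(v^2 - 2*v - 3) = (v + 1)*(v + 2)*(v + 3)*(v - 3)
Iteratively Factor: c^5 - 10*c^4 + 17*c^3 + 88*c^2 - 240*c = (c)*(c^4 - 10*c^3 + 17*c^2 + 88*c - 240) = c*(c + 3)*(c^3 - 13*c^2 + 56*c - 80) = c*(c - 4)*(c + 3)*(c^2 - 9*c + 20) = c*(c - 4)^2*(c + 3)*(c - 5)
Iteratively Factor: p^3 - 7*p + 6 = (p - 2)*(p^2 + 2*p - 3) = (p - 2)*(p - 1)*(p + 3)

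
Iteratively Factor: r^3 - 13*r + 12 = (r + 4)*(r^2 - 4*r + 3) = (r - 1)*(r + 4)*(r - 3)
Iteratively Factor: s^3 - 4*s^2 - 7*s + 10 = (s - 5)*(s^2 + s - 2) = (s - 5)*(s + 2)*(s - 1)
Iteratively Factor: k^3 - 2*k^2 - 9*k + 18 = (k - 2)*(k^2 - 9) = (k - 2)*(k + 3)*(k - 3)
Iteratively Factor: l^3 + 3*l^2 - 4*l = (l)*(l^2 + 3*l - 4) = l*(l + 4)*(l - 1)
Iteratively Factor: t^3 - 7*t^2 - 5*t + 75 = (t - 5)*(t^2 - 2*t - 15) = (t - 5)^2*(t + 3)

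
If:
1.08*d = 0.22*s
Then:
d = 0.203703703703704*s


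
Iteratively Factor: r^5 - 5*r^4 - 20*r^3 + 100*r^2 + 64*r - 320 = (r - 5)*(r^4 - 20*r^2 + 64) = (r - 5)*(r - 4)*(r^3 + 4*r^2 - 4*r - 16) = (r - 5)*(r - 4)*(r - 2)*(r^2 + 6*r + 8) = (r - 5)*(r - 4)*(r - 2)*(r + 4)*(r + 2)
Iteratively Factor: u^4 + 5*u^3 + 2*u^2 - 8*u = (u + 4)*(u^3 + u^2 - 2*u) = (u - 1)*(u + 4)*(u^2 + 2*u) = u*(u - 1)*(u + 4)*(u + 2)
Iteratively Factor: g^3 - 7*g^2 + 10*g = (g - 5)*(g^2 - 2*g) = g*(g - 5)*(g - 2)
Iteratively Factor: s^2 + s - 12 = (s - 3)*(s + 4)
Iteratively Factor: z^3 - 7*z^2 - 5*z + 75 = (z - 5)*(z^2 - 2*z - 15) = (z - 5)^2*(z + 3)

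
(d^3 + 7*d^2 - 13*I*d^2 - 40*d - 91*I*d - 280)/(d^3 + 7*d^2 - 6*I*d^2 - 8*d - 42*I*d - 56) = (d^2 - 13*I*d - 40)/(d^2 - 6*I*d - 8)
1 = 1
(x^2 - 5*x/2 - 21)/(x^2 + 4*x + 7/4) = 2*(x - 6)/(2*x + 1)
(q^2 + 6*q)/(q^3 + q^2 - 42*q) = (q + 6)/(q^2 + q - 42)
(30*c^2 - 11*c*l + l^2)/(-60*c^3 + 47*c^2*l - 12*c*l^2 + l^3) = (-6*c + l)/(12*c^2 - 7*c*l + l^2)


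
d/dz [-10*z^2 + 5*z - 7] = 5 - 20*z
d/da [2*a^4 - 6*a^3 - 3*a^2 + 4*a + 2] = 8*a^3 - 18*a^2 - 6*a + 4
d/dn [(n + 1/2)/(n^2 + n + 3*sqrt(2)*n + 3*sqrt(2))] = (n^2 + n + 3*sqrt(2)*n - (2*n + 1)*(2*n + 1 + 3*sqrt(2))/2 + 3*sqrt(2))/(n^2 + n + 3*sqrt(2)*n + 3*sqrt(2))^2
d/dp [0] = 0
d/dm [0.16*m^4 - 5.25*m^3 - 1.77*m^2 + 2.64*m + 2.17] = 0.64*m^3 - 15.75*m^2 - 3.54*m + 2.64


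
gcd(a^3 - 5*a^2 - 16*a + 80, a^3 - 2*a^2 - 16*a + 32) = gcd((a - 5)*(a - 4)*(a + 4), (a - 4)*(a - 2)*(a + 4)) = a^2 - 16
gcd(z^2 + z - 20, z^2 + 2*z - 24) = z - 4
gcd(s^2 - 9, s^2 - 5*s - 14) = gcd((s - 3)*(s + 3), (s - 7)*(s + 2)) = 1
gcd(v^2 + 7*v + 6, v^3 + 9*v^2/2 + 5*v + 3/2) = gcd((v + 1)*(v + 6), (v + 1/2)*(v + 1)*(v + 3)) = v + 1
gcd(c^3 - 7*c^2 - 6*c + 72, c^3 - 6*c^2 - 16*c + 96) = c^2 - 10*c + 24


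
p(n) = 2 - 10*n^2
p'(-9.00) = 180.00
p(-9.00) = -808.00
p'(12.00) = -240.00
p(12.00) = -1438.00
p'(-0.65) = 13.00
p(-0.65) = -2.22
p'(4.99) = -99.80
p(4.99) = -247.00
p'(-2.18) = 43.60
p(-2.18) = -45.52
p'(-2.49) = 49.80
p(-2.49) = -60.00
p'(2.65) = -53.00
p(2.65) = -68.22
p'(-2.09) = 41.80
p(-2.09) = -41.68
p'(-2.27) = 45.40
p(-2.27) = -49.53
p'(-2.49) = 49.80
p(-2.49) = -60.00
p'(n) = -20*n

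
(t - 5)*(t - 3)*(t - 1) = t^3 - 9*t^2 + 23*t - 15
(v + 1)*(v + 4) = v^2 + 5*v + 4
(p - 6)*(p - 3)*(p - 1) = p^3 - 10*p^2 + 27*p - 18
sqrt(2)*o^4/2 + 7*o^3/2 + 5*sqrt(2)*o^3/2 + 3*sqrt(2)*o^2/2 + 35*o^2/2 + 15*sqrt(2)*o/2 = o*(o + 5)*(o + 3*sqrt(2))*(sqrt(2)*o/2 + 1/2)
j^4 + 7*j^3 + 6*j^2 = j^2*(j + 1)*(j + 6)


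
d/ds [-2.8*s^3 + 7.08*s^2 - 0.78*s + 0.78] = -8.4*s^2 + 14.16*s - 0.78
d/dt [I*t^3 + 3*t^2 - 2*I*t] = 3*I*t^2 + 6*t - 2*I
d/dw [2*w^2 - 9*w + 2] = 4*w - 9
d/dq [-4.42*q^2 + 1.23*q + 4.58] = 1.23 - 8.84*q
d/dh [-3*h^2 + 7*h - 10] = 7 - 6*h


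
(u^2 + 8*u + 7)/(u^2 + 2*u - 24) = (u^2 + 8*u + 7)/(u^2 + 2*u - 24)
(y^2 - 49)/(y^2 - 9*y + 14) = (y + 7)/(y - 2)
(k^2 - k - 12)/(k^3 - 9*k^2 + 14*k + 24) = (k + 3)/(k^2 - 5*k - 6)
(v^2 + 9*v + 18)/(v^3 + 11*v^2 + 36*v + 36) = 1/(v + 2)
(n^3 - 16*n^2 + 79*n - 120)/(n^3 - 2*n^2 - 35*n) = (-n^3 + 16*n^2 - 79*n + 120)/(n*(-n^2 + 2*n + 35))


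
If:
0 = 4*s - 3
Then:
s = 3/4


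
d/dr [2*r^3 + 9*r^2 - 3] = 6*r*(r + 3)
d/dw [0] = 0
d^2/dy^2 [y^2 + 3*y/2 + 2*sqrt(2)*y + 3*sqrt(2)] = 2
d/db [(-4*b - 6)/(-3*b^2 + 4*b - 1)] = 4*(-3*b^2 - 9*b + 7)/(9*b^4 - 24*b^3 + 22*b^2 - 8*b + 1)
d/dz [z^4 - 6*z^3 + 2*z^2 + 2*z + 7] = 4*z^3 - 18*z^2 + 4*z + 2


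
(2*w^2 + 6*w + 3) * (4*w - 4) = 8*w^3 + 16*w^2 - 12*w - 12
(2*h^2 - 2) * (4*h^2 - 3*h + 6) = 8*h^4 - 6*h^3 + 4*h^2 + 6*h - 12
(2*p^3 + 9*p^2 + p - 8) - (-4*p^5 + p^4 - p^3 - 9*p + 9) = 4*p^5 - p^4 + 3*p^3 + 9*p^2 + 10*p - 17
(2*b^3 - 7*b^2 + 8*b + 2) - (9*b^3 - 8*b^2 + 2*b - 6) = -7*b^3 + b^2 + 6*b + 8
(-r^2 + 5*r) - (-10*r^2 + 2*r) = 9*r^2 + 3*r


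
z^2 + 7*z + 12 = (z + 3)*(z + 4)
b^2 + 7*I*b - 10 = (b + 2*I)*(b + 5*I)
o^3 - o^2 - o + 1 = (o - 1)^2*(o + 1)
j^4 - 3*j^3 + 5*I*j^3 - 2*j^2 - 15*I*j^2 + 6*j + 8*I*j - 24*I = (j - 3)*(j - I)*(j + 2*I)*(j + 4*I)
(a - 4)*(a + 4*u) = a^2 + 4*a*u - 4*a - 16*u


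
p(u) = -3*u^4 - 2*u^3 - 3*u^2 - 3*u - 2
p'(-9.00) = 8313.00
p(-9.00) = -18443.00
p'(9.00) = -9291.00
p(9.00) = -21413.00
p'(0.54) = -9.88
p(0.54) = -5.06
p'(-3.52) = 467.15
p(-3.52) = -401.95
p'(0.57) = -10.59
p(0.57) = -5.37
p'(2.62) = -275.72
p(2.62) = -207.78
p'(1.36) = -52.44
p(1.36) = -26.92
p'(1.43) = -58.94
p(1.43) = -30.82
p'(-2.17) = 104.39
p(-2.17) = -55.70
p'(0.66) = -13.02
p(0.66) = -6.43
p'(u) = -12*u^3 - 6*u^2 - 6*u - 3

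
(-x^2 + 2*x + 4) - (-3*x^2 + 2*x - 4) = 2*x^2 + 8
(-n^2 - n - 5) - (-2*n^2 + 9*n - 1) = n^2 - 10*n - 4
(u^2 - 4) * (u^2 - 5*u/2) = u^4 - 5*u^3/2 - 4*u^2 + 10*u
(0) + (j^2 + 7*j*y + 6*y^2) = j^2 + 7*j*y + 6*y^2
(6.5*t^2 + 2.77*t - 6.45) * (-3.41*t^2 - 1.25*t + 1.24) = -22.165*t^4 - 17.5707*t^3 + 26.592*t^2 + 11.4973*t - 7.998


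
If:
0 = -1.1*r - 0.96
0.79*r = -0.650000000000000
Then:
No Solution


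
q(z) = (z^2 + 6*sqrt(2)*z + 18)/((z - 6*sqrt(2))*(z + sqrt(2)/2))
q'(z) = (2*z + 6*sqrt(2))/((z - 6*sqrt(2))*(z + sqrt(2)/2)) - (z^2 + 6*sqrt(2)*z + 18)/((z - 6*sqrt(2))*(z + sqrt(2)/2)^2) - (z^2 + 6*sqrt(2)*z + 18)/((z - 6*sqrt(2))^2*(z + sqrt(2)/2))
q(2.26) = -2.29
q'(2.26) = -0.30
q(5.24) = -4.66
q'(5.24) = -1.63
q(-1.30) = 1.49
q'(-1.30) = 3.68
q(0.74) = -2.22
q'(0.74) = 0.36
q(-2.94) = 0.07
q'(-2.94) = 0.14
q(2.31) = -2.30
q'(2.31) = -0.31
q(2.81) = -2.49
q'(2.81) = -0.44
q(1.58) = -2.15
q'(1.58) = -0.11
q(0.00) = -3.00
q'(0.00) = 2.47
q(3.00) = -2.58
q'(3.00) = -0.49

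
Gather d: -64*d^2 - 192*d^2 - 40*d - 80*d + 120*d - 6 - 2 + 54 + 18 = 64 - 256*d^2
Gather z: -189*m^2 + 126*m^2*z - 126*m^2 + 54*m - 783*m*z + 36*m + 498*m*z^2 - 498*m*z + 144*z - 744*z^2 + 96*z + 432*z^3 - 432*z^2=-315*m^2 + 90*m + 432*z^3 + z^2*(498*m - 1176) + z*(126*m^2 - 1281*m + 240)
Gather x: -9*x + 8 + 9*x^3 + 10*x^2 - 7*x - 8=9*x^3 + 10*x^2 - 16*x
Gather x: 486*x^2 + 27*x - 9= 486*x^2 + 27*x - 9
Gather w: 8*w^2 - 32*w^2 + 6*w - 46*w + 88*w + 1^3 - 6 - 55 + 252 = -24*w^2 + 48*w + 192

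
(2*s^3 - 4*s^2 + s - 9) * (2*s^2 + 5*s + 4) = 4*s^5 + 2*s^4 - 10*s^3 - 29*s^2 - 41*s - 36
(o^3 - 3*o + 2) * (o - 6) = o^4 - 6*o^3 - 3*o^2 + 20*o - 12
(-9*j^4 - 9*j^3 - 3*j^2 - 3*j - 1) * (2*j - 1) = -18*j^5 - 9*j^4 + 3*j^3 - 3*j^2 + j + 1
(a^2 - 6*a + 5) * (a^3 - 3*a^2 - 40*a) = a^5 - 9*a^4 - 17*a^3 + 225*a^2 - 200*a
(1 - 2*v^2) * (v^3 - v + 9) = -2*v^5 + 3*v^3 - 18*v^2 - v + 9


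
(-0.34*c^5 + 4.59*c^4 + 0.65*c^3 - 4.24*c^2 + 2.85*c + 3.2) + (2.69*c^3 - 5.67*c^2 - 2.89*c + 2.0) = -0.34*c^5 + 4.59*c^4 + 3.34*c^3 - 9.91*c^2 - 0.04*c + 5.2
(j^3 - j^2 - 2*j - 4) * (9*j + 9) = 9*j^4 - 27*j^2 - 54*j - 36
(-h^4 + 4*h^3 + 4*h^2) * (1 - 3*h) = 3*h^5 - 13*h^4 - 8*h^3 + 4*h^2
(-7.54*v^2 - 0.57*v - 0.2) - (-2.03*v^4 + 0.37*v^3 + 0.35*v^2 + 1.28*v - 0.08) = 2.03*v^4 - 0.37*v^3 - 7.89*v^2 - 1.85*v - 0.12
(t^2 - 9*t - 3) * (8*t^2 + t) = 8*t^4 - 71*t^3 - 33*t^2 - 3*t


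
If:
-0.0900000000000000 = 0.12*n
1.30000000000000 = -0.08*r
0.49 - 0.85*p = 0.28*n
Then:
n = -0.75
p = 0.82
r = -16.25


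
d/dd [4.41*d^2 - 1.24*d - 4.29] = 8.82*d - 1.24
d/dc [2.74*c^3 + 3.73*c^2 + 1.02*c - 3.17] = 8.22*c^2 + 7.46*c + 1.02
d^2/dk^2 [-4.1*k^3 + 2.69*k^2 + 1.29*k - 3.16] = 5.38 - 24.6*k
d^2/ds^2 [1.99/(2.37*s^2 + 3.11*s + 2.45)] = (-22.355262*s^2 - 29.335386*s + 1.99*(4.74*s + 3.11)*(9.48*s + 6.22) - 23.10987)/(2.37*s^2 + 3.11*s + 2.45)^3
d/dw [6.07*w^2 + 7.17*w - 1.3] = 12.14*w + 7.17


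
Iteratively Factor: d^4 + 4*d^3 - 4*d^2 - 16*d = (d - 2)*(d^3 + 6*d^2 + 8*d) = d*(d - 2)*(d^2 + 6*d + 8) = d*(d - 2)*(d + 4)*(d + 2)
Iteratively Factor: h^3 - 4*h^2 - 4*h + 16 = (h - 4)*(h^2 - 4) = (h - 4)*(h + 2)*(h - 2)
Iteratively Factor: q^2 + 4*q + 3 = (q + 1)*(q + 3)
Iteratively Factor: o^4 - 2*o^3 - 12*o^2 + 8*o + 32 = (o + 2)*(o^3 - 4*o^2 - 4*o + 16) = (o + 2)^2*(o^2 - 6*o + 8) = (o - 2)*(o + 2)^2*(o - 4)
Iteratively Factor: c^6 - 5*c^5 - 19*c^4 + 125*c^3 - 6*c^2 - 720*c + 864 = (c + 3)*(c^5 - 8*c^4 + 5*c^3 + 110*c^2 - 336*c + 288) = (c - 4)*(c + 3)*(c^4 - 4*c^3 - 11*c^2 + 66*c - 72) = (c - 4)*(c - 3)*(c + 3)*(c^3 - c^2 - 14*c + 24) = (c - 4)*(c - 3)^2*(c + 3)*(c^2 + 2*c - 8) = (c - 4)*(c - 3)^2*(c + 3)*(c + 4)*(c - 2)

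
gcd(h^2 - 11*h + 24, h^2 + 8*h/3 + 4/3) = 1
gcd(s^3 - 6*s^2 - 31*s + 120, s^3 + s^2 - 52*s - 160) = s^2 - 3*s - 40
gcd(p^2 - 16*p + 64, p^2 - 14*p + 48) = p - 8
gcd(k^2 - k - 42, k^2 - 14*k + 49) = k - 7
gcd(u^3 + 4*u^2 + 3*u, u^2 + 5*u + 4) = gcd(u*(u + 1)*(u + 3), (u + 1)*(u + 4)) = u + 1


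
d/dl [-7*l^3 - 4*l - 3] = -21*l^2 - 4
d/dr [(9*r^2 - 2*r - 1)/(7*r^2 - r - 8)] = 5*(r^2 - 26*r + 3)/(49*r^4 - 14*r^3 - 111*r^2 + 16*r + 64)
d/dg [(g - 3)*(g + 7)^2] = (g + 7)*(3*g + 1)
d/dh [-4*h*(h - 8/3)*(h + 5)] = -12*h^2 - 56*h/3 + 160/3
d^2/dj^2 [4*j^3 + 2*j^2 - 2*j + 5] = 24*j + 4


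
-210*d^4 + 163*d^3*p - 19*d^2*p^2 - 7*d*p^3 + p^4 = (-7*d + p)*(-3*d + p)*(-2*d + p)*(5*d + p)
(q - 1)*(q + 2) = q^2 + q - 2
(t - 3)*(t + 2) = t^2 - t - 6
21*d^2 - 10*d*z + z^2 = (-7*d + z)*(-3*d + z)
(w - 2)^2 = w^2 - 4*w + 4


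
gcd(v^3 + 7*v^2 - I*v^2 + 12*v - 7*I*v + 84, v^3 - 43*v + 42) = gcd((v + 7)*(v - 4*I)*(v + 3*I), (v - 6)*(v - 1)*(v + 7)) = v + 7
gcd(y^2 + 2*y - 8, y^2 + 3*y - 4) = y + 4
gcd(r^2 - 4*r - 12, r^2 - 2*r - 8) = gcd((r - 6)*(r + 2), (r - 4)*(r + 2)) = r + 2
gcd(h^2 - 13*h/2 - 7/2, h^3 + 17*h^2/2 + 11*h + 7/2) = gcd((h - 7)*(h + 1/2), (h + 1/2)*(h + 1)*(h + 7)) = h + 1/2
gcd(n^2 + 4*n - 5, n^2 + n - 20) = n + 5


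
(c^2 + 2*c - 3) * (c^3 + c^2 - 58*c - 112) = c^5 + 3*c^4 - 59*c^3 - 231*c^2 - 50*c + 336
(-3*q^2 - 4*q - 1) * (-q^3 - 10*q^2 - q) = 3*q^5 + 34*q^4 + 44*q^3 + 14*q^2 + q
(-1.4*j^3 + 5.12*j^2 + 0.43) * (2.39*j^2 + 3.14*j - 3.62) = -3.346*j^5 + 7.8408*j^4 + 21.1448*j^3 - 17.5067*j^2 + 1.3502*j - 1.5566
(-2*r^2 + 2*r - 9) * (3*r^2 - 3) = -6*r^4 + 6*r^3 - 21*r^2 - 6*r + 27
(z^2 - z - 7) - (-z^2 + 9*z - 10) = 2*z^2 - 10*z + 3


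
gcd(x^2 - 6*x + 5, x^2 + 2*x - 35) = x - 5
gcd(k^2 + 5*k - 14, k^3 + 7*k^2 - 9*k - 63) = k + 7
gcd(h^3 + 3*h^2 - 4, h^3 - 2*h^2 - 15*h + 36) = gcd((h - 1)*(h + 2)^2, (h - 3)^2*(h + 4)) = 1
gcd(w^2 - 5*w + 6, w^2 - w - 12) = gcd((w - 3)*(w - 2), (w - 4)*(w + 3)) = 1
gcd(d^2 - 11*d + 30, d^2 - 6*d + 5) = d - 5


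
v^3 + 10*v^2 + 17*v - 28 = (v - 1)*(v + 4)*(v + 7)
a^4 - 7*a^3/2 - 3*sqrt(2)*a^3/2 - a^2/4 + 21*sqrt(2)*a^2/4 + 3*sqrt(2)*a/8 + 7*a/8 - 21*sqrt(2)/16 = (a - 7/2)*(a - 1/2)*(a + 1/2)*(a - 3*sqrt(2)/2)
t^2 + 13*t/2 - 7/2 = (t - 1/2)*(t + 7)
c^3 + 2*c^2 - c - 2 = (c - 1)*(c + 1)*(c + 2)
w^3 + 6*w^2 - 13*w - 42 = (w - 3)*(w + 2)*(w + 7)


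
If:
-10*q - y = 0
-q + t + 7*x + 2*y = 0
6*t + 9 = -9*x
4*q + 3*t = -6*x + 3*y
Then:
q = 45/437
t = -1092/437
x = 291/437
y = -450/437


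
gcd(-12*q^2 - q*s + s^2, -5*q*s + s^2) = 1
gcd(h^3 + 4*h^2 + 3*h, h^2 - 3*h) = h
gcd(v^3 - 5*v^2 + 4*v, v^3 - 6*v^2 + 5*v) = v^2 - v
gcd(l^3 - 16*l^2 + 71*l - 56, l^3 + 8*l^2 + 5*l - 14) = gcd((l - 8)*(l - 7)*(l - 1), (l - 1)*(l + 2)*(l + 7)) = l - 1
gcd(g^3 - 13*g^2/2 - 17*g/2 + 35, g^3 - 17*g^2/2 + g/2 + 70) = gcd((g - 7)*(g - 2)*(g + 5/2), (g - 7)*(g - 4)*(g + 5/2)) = g^2 - 9*g/2 - 35/2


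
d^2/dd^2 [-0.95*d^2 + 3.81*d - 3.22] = -1.90000000000000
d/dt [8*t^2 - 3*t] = 16*t - 3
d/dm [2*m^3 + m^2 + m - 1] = 6*m^2 + 2*m + 1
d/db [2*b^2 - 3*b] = 4*b - 3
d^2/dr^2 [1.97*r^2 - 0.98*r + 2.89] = 3.94000000000000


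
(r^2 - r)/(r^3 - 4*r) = (r - 1)/(r^2 - 4)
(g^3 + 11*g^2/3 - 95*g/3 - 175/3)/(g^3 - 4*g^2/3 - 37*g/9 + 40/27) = 9*(g^2 + 2*g - 35)/(9*g^2 - 27*g + 8)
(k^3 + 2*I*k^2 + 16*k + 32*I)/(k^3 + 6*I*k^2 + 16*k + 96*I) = (k + 2*I)/(k + 6*I)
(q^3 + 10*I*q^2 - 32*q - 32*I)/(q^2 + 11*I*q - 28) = (q^2 + 6*I*q - 8)/(q + 7*I)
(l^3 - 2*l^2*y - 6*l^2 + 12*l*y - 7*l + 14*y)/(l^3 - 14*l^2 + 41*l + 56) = (l - 2*y)/(l - 8)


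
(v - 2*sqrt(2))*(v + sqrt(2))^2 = v^3 - 6*v - 4*sqrt(2)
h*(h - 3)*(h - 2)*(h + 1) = h^4 - 4*h^3 + h^2 + 6*h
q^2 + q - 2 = (q - 1)*(q + 2)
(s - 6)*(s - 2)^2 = s^3 - 10*s^2 + 28*s - 24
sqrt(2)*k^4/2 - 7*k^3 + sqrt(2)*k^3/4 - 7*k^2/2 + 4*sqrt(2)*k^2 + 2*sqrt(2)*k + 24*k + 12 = (k + 1/2)*(k - 6*sqrt(2))*(k - 2*sqrt(2))*(sqrt(2)*k/2 + 1)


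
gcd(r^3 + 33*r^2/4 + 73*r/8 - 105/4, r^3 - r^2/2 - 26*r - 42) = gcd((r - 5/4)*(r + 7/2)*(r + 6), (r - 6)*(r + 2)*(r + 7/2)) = r + 7/2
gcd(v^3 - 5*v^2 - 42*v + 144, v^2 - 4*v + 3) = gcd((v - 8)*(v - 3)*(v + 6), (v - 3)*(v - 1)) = v - 3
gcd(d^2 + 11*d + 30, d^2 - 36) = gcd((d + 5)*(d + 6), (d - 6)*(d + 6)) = d + 6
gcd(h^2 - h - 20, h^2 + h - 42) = 1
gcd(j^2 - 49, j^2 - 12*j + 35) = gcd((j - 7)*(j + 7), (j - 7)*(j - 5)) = j - 7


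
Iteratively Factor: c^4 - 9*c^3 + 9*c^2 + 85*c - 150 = (c - 5)*(c^3 - 4*c^2 - 11*c + 30) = (c - 5)*(c - 2)*(c^2 - 2*c - 15) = (c - 5)*(c - 2)*(c + 3)*(c - 5)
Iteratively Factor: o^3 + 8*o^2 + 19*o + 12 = (o + 3)*(o^2 + 5*o + 4) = (o + 1)*(o + 3)*(o + 4)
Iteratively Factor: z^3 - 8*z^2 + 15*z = (z)*(z^2 - 8*z + 15) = z*(z - 5)*(z - 3)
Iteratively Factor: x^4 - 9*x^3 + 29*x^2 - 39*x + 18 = (x - 2)*(x^3 - 7*x^2 + 15*x - 9) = (x - 3)*(x - 2)*(x^2 - 4*x + 3) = (x - 3)*(x - 2)*(x - 1)*(x - 3)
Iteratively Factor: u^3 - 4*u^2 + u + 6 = (u - 2)*(u^2 - 2*u - 3) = (u - 3)*(u - 2)*(u + 1)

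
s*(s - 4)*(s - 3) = s^3 - 7*s^2 + 12*s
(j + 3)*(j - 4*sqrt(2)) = j^2 - 4*sqrt(2)*j + 3*j - 12*sqrt(2)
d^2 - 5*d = d*(d - 5)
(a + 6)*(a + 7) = a^2 + 13*a + 42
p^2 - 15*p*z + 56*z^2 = (p - 8*z)*(p - 7*z)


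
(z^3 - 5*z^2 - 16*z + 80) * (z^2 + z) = z^5 - 4*z^4 - 21*z^3 + 64*z^2 + 80*z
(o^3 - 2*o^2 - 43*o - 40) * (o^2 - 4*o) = o^5 - 6*o^4 - 35*o^3 + 132*o^2 + 160*o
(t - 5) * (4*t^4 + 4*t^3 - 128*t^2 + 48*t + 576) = 4*t^5 - 16*t^4 - 148*t^3 + 688*t^2 + 336*t - 2880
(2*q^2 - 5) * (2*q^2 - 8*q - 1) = 4*q^4 - 16*q^3 - 12*q^2 + 40*q + 5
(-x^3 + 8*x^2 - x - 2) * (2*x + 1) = -2*x^4 + 15*x^3 + 6*x^2 - 5*x - 2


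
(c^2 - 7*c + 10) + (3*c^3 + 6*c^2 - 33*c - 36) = 3*c^3 + 7*c^2 - 40*c - 26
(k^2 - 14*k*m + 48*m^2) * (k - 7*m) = k^3 - 21*k^2*m + 146*k*m^2 - 336*m^3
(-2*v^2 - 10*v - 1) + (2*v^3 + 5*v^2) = 2*v^3 + 3*v^2 - 10*v - 1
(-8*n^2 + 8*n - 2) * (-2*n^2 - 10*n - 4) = 16*n^4 + 64*n^3 - 44*n^2 - 12*n + 8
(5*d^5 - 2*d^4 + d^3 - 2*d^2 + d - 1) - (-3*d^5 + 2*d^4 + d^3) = 8*d^5 - 4*d^4 - 2*d^2 + d - 1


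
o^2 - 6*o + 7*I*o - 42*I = (o - 6)*(o + 7*I)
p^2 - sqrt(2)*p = p*(p - sqrt(2))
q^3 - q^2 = q^2*(q - 1)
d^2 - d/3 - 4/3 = (d - 4/3)*(d + 1)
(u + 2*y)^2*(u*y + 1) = u^3*y + 4*u^2*y^2 + u^2 + 4*u*y^3 + 4*u*y + 4*y^2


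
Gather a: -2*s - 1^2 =-2*s - 1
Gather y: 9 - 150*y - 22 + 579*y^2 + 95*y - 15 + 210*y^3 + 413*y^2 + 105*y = 210*y^3 + 992*y^2 + 50*y - 28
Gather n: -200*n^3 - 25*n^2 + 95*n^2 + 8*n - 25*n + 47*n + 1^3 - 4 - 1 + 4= -200*n^3 + 70*n^2 + 30*n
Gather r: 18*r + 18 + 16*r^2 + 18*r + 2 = 16*r^2 + 36*r + 20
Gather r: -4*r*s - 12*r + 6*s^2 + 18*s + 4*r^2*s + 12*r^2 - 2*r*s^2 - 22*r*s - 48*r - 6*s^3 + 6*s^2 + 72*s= r^2*(4*s + 12) + r*(-2*s^2 - 26*s - 60) - 6*s^3 + 12*s^2 + 90*s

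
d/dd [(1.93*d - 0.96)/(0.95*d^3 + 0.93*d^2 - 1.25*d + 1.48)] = (-3.667*d^3 + 0.9411*d^2 + 1.7856*d + 1.6564)/(0.9025*d^6 + 1.767*d^5 - 1.5101*d^4 + 0.487*d^3 + 4.3153*d^2 - 3.7*d + 2.1904)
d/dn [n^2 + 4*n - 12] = 2*n + 4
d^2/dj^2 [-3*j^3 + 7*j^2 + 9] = 14 - 18*j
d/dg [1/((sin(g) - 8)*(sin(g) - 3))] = (11 - 2*sin(g))*cos(g)/((sin(g) - 8)^2*(sin(g) - 3)^2)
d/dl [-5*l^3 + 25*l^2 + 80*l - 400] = -15*l^2 + 50*l + 80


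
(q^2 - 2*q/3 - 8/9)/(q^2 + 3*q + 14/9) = (3*q - 4)/(3*q + 7)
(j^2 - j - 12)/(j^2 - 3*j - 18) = (j - 4)/(j - 6)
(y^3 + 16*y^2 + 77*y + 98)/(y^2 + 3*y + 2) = (y^2 + 14*y + 49)/(y + 1)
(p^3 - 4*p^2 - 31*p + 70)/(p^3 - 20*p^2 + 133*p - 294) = (p^2 + 3*p - 10)/(p^2 - 13*p + 42)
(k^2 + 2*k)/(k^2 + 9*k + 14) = k/(k + 7)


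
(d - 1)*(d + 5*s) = d^2 + 5*d*s - d - 5*s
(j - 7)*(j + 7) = j^2 - 49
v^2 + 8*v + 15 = (v + 3)*(v + 5)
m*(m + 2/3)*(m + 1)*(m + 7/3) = m^4 + 4*m^3 + 41*m^2/9 + 14*m/9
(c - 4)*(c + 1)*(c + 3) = c^3 - 13*c - 12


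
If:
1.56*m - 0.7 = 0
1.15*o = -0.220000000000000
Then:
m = 0.45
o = -0.19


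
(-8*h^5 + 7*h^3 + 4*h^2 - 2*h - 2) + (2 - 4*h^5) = -12*h^5 + 7*h^3 + 4*h^2 - 2*h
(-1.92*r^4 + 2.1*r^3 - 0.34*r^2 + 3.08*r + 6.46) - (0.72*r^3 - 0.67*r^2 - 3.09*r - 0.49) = -1.92*r^4 + 1.38*r^3 + 0.33*r^2 + 6.17*r + 6.95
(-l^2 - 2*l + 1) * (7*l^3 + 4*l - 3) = -7*l^5 - 14*l^4 + 3*l^3 - 5*l^2 + 10*l - 3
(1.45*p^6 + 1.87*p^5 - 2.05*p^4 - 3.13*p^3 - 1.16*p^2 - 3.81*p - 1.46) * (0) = 0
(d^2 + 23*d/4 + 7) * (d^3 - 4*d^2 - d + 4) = d^5 + 7*d^4/4 - 17*d^3 - 119*d^2/4 + 16*d + 28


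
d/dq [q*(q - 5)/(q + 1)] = (q^2 + 2*q - 5)/(q^2 + 2*q + 1)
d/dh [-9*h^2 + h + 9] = 1 - 18*h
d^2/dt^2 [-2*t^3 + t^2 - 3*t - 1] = 2 - 12*t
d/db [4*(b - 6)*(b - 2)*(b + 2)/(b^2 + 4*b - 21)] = 4*(b^4 + 8*b^3 - 83*b^2 + 204*b - 12)/(b^4 + 8*b^3 - 26*b^2 - 168*b + 441)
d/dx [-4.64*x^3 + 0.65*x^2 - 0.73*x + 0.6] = -13.92*x^2 + 1.3*x - 0.73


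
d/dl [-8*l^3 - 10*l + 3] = -24*l^2 - 10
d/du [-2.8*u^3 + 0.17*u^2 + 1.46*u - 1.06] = -8.4*u^2 + 0.34*u + 1.46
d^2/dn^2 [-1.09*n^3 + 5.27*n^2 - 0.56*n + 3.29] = 10.54 - 6.54*n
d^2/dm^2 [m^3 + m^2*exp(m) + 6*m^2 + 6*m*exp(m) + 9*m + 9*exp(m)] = m^2*exp(m) + 10*m*exp(m) + 6*m + 23*exp(m) + 12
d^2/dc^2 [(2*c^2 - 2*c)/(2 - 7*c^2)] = 4*(49*c^3 - 42*c^2 + 42*c - 4)/(343*c^6 - 294*c^4 + 84*c^2 - 8)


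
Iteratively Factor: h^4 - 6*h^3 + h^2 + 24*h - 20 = (h + 2)*(h^3 - 8*h^2 + 17*h - 10) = (h - 1)*(h + 2)*(h^2 - 7*h + 10) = (h - 5)*(h - 1)*(h + 2)*(h - 2)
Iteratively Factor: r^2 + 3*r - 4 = (r - 1)*(r + 4)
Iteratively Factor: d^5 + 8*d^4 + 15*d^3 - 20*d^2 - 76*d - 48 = (d + 3)*(d^4 + 5*d^3 - 20*d - 16) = (d + 1)*(d + 3)*(d^3 + 4*d^2 - 4*d - 16) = (d + 1)*(d + 3)*(d + 4)*(d^2 - 4) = (d + 1)*(d + 2)*(d + 3)*(d + 4)*(d - 2)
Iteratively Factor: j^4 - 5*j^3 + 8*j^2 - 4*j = (j - 2)*(j^3 - 3*j^2 + 2*j) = (j - 2)^2*(j^2 - j) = (j - 2)^2*(j - 1)*(j)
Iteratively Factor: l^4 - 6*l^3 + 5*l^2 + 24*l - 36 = (l + 2)*(l^3 - 8*l^2 + 21*l - 18) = (l - 3)*(l + 2)*(l^2 - 5*l + 6) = (l - 3)*(l - 2)*(l + 2)*(l - 3)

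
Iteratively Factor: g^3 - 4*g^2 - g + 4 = (g + 1)*(g^2 - 5*g + 4) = (g - 1)*(g + 1)*(g - 4)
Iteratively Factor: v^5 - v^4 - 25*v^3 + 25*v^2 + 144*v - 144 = (v - 1)*(v^4 - 25*v^2 + 144) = (v - 1)*(v + 4)*(v^3 - 4*v^2 - 9*v + 36) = (v - 1)*(v + 3)*(v + 4)*(v^2 - 7*v + 12) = (v - 4)*(v - 1)*(v + 3)*(v + 4)*(v - 3)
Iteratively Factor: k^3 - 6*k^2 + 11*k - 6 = (k - 3)*(k^2 - 3*k + 2) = (k - 3)*(k - 2)*(k - 1)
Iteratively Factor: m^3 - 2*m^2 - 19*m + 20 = (m - 5)*(m^2 + 3*m - 4) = (m - 5)*(m + 4)*(m - 1)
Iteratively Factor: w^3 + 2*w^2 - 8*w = (w)*(w^2 + 2*w - 8) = w*(w + 4)*(w - 2)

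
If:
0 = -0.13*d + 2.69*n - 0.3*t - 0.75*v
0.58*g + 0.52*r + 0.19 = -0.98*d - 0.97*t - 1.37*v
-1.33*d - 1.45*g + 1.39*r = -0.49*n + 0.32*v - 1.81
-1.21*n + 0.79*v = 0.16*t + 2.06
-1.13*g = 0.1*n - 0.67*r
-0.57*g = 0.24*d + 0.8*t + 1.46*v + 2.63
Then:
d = 2.40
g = 2.11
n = -0.45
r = 3.49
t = -6.57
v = 0.58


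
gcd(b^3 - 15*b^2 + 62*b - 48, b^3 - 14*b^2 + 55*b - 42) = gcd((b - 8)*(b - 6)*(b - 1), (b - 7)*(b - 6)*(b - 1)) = b^2 - 7*b + 6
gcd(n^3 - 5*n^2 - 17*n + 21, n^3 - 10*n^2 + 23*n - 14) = n^2 - 8*n + 7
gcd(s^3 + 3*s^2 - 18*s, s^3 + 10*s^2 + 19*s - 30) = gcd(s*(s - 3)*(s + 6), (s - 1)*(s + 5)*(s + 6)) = s + 6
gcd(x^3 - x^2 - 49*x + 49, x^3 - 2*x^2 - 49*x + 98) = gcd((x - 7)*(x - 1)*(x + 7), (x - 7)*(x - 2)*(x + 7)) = x^2 - 49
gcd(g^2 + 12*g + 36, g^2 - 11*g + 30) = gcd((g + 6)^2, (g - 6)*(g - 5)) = 1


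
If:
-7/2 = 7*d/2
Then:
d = -1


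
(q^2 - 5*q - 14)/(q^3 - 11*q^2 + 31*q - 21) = (q + 2)/(q^2 - 4*q + 3)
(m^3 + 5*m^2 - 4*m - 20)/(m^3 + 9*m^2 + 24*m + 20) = (m - 2)/(m + 2)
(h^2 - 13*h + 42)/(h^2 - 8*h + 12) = (h - 7)/(h - 2)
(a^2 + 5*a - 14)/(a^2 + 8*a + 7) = (a - 2)/(a + 1)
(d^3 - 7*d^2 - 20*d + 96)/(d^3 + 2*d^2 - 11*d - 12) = (d - 8)/(d + 1)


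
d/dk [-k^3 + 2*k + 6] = 2 - 3*k^2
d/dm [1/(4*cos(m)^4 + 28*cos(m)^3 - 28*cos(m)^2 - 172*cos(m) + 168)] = (4*cos(m)^3 + 21*cos(m)^2 - 14*cos(m) - 43)*sin(m)/(4*(cos(m)^4 + 7*cos(m)^3 - 7*cos(m)^2 - 43*cos(m) + 42)^2)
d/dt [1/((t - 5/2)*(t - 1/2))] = 16*(3 - 2*t)/(16*t^4 - 96*t^3 + 184*t^2 - 120*t + 25)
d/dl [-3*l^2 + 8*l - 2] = 8 - 6*l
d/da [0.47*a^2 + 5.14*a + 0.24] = 0.94*a + 5.14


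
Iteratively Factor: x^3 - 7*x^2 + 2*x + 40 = (x - 4)*(x^2 - 3*x - 10) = (x - 4)*(x + 2)*(x - 5)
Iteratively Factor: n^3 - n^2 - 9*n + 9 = (n - 3)*(n^2 + 2*n - 3) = (n - 3)*(n - 1)*(n + 3)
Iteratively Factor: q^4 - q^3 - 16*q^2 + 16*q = (q + 4)*(q^3 - 5*q^2 + 4*q) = (q - 4)*(q + 4)*(q^2 - q) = (q - 4)*(q - 1)*(q + 4)*(q)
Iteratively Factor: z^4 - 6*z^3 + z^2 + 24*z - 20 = (z + 2)*(z^3 - 8*z^2 + 17*z - 10) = (z - 2)*(z + 2)*(z^2 - 6*z + 5) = (z - 2)*(z - 1)*(z + 2)*(z - 5)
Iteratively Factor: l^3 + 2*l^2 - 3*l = (l)*(l^2 + 2*l - 3) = l*(l + 3)*(l - 1)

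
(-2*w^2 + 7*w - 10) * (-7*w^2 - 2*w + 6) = 14*w^4 - 45*w^3 + 44*w^2 + 62*w - 60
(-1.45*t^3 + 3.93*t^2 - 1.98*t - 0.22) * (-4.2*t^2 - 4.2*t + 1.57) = 6.09*t^5 - 10.416*t^4 - 10.4665*t^3 + 15.4101*t^2 - 2.1846*t - 0.3454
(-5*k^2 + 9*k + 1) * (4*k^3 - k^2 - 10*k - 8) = -20*k^5 + 41*k^4 + 45*k^3 - 51*k^2 - 82*k - 8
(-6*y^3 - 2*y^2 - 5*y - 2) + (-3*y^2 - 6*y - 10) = -6*y^3 - 5*y^2 - 11*y - 12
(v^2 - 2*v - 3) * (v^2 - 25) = v^4 - 2*v^3 - 28*v^2 + 50*v + 75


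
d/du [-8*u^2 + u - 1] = 1 - 16*u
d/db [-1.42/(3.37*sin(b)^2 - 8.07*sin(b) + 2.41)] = (9.5708*sin(b) - 11.4594)*cos(b)/(3.37*sin(b)^2 - 8.07*sin(b) + 2.41)^2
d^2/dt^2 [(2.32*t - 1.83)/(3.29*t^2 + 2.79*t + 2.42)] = ((2.32*t - 1.83)*(6.58*t + 2.79)*(13.16*t + 5.58) - (45.7968*t + 0.904199999999998)*(3.29*t^2 + 2.79*t + 2.42))/(3.29*t^2 + 2.79*t + 2.42)^3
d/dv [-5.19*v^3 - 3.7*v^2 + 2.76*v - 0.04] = -15.57*v^2 - 7.4*v + 2.76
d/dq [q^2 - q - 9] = 2*q - 1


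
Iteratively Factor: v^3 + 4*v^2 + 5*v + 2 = (v + 1)*(v^2 + 3*v + 2) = (v + 1)^2*(v + 2)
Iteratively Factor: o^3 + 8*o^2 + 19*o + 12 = (o + 3)*(o^2 + 5*o + 4) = (o + 3)*(o + 4)*(o + 1)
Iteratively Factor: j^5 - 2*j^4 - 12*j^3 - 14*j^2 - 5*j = (j + 1)*(j^4 - 3*j^3 - 9*j^2 - 5*j) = j*(j + 1)*(j^3 - 3*j^2 - 9*j - 5) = j*(j + 1)^2*(j^2 - 4*j - 5) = j*(j - 5)*(j + 1)^2*(j + 1)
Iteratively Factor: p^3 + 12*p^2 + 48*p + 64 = (p + 4)*(p^2 + 8*p + 16) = (p + 4)^2*(p + 4)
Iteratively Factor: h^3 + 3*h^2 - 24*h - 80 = (h + 4)*(h^2 - h - 20) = (h + 4)^2*(h - 5)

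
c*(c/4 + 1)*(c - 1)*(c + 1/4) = c^4/4 + 13*c^3/16 - 13*c^2/16 - c/4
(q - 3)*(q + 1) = q^2 - 2*q - 3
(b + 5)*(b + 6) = b^2 + 11*b + 30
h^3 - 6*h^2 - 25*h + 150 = (h - 6)*(h - 5)*(h + 5)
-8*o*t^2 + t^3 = t^2*(-8*o + t)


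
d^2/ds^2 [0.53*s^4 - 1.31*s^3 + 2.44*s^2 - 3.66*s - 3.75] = 6.36*s^2 - 7.86*s + 4.88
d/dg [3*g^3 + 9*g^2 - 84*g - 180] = 9*g^2 + 18*g - 84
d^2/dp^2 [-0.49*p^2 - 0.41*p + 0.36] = -0.980000000000000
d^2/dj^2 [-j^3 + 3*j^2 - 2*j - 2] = 6 - 6*j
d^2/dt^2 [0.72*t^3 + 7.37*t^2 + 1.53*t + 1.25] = 4.32*t + 14.74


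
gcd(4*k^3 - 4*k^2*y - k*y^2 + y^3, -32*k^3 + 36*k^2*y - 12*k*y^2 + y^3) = -2*k + y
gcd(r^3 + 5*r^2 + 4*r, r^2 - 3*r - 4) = r + 1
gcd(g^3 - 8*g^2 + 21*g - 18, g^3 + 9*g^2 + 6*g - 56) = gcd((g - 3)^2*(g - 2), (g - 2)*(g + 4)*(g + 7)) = g - 2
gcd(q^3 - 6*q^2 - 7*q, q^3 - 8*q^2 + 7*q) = q^2 - 7*q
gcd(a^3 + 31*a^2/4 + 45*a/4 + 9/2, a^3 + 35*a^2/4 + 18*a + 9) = a^2 + 27*a/4 + 9/2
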